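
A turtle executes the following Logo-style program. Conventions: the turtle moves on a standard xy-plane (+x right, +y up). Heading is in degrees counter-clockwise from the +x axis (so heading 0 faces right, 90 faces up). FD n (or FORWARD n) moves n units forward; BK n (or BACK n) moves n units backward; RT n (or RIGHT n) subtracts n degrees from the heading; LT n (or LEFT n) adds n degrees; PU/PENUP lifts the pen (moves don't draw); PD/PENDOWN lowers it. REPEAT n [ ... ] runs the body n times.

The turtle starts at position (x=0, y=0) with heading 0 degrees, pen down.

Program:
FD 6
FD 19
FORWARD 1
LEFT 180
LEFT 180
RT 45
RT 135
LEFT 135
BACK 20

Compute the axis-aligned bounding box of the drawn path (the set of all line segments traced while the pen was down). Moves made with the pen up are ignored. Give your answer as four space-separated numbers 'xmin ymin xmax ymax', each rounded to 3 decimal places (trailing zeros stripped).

Answer: 0 0 26 14.142

Derivation:
Executing turtle program step by step:
Start: pos=(0,0), heading=0, pen down
FD 6: (0,0) -> (6,0) [heading=0, draw]
FD 19: (6,0) -> (25,0) [heading=0, draw]
FD 1: (25,0) -> (26,0) [heading=0, draw]
LT 180: heading 0 -> 180
LT 180: heading 180 -> 0
RT 45: heading 0 -> 315
RT 135: heading 315 -> 180
LT 135: heading 180 -> 315
BK 20: (26,0) -> (11.858,14.142) [heading=315, draw]
Final: pos=(11.858,14.142), heading=315, 4 segment(s) drawn

Segment endpoints: x in {0, 6, 11.858, 25, 26}, y in {0, 14.142}
xmin=0, ymin=0, xmax=26, ymax=14.142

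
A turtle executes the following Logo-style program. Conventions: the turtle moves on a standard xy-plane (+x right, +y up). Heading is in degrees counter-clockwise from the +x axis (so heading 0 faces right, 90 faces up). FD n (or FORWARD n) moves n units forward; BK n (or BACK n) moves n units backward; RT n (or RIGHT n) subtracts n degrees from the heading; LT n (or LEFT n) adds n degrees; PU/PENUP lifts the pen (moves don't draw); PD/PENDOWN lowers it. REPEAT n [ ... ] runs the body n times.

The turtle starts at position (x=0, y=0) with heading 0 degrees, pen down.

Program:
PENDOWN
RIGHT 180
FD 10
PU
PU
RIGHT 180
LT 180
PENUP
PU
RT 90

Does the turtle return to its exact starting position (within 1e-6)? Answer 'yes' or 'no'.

Executing turtle program step by step:
Start: pos=(0,0), heading=0, pen down
PD: pen down
RT 180: heading 0 -> 180
FD 10: (0,0) -> (-10,0) [heading=180, draw]
PU: pen up
PU: pen up
RT 180: heading 180 -> 0
LT 180: heading 0 -> 180
PU: pen up
PU: pen up
RT 90: heading 180 -> 90
Final: pos=(-10,0), heading=90, 1 segment(s) drawn

Start position: (0, 0)
Final position: (-10, 0)
Distance = 10; >= 1e-6 -> NOT closed

Answer: no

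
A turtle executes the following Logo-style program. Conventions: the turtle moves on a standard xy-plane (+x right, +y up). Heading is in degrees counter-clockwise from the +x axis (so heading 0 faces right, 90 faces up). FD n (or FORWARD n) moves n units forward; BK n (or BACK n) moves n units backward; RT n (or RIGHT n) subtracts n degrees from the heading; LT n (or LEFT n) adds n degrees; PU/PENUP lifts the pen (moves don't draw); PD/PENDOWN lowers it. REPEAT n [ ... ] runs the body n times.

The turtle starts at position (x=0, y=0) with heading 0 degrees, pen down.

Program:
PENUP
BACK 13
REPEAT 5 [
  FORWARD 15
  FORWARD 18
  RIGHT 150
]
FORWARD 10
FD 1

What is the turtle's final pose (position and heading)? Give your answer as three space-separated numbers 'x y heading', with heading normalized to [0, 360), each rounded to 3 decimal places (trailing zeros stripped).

Executing turtle program step by step:
Start: pos=(0,0), heading=0, pen down
PU: pen up
BK 13: (0,0) -> (-13,0) [heading=0, move]
REPEAT 5 [
  -- iteration 1/5 --
  FD 15: (-13,0) -> (2,0) [heading=0, move]
  FD 18: (2,0) -> (20,0) [heading=0, move]
  RT 150: heading 0 -> 210
  -- iteration 2/5 --
  FD 15: (20,0) -> (7.01,-7.5) [heading=210, move]
  FD 18: (7.01,-7.5) -> (-8.579,-16.5) [heading=210, move]
  RT 150: heading 210 -> 60
  -- iteration 3/5 --
  FD 15: (-8.579,-16.5) -> (-1.079,-3.51) [heading=60, move]
  FD 18: (-1.079,-3.51) -> (7.921,12.079) [heading=60, move]
  RT 150: heading 60 -> 270
  -- iteration 4/5 --
  FD 15: (7.921,12.079) -> (7.921,-2.921) [heading=270, move]
  FD 18: (7.921,-2.921) -> (7.921,-20.921) [heading=270, move]
  RT 150: heading 270 -> 120
  -- iteration 5/5 --
  FD 15: (7.921,-20.921) -> (0.421,-7.931) [heading=120, move]
  FD 18: (0.421,-7.931) -> (-8.579,7.658) [heading=120, move]
  RT 150: heading 120 -> 330
]
FD 10: (-8.579,7.658) -> (0.081,2.658) [heading=330, move]
FD 1: (0.081,2.658) -> (0.947,2.158) [heading=330, move]
Final: pos=(0.947,2.158), heading=330, 0 segment(s) drawn

Answer: 0.947 2.158 330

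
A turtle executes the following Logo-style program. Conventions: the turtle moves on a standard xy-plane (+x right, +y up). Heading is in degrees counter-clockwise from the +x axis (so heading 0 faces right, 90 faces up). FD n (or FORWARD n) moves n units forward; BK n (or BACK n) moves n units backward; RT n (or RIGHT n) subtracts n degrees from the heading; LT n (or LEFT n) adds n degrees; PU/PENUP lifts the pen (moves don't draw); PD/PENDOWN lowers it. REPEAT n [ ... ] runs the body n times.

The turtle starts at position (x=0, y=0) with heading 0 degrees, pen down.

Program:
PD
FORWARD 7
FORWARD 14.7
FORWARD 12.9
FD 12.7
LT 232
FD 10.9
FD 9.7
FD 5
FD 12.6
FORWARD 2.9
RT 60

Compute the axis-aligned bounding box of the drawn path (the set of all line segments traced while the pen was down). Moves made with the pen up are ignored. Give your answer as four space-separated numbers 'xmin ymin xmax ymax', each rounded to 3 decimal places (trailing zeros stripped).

Answer: 0 -32.387 47.3 0

Derivation:
Executing turtle program step by step:
Start: pos=(0,0), heading=0, pen down
PD: pen down
FD 7: (0,0) -> (7,0) [heading=0, draw]
FD 14.7: (7,0) -> (21.7,0) [heading=0, draw]
FD 12.9: (21.7,0) -> (34.6,0) [heading=0, draw]
FD 12.7: (34.6,0) -> (47.3,0) [heading=0, draw]
LT 232: heading 0 -> 232
FD 10.9: (47.3,0) -> (40.589,-8.589) [heading=232, draw]
FD 9.7: (40.589,-8.589) -> (34.617,-16.233) [heading=232, draw]
FD 5: (34.617,-16.233) -> (31.539,-20.173) [heading=232, draw]
FD 12.6: (31.539,-20.173) -> (23.782,-30.102) [heading=232, draw]
FD 2.9: (23.782,-30.102) -> (21.996,-32.387) [heading=232, draw]
RT 60: heading 232 -> 172
Final: pos=(21.996,-32.387), heading=172, 9 segment(s) drawn

Segment endpoints: x in {0, 7, 21.7, 21.996, 23.782, 31.539, 34.6, 34.617, 40.589, 47.3}, y in {-32.387, -30.102, -20.173, -16.233, -8.589, 0}
xmin=0, ymin=-32.387, xmax=47.3, ymax=0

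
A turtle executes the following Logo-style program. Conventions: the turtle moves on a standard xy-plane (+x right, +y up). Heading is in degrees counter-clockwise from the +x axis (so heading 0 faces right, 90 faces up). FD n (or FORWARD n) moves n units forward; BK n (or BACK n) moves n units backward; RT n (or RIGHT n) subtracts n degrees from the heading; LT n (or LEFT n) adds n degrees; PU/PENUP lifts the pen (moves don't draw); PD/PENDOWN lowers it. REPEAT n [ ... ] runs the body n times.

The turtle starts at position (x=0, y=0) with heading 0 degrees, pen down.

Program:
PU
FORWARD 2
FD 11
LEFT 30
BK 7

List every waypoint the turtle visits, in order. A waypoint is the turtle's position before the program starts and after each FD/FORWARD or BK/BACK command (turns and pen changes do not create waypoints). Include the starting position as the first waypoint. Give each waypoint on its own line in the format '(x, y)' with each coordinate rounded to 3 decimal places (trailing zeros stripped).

Executing turtle program step by step:
Start: pos=(0,0), heading=0, pen down
PU: pen up
FD 2: (0,0) -> (2,0) [heading=0, move]
FD 11: (2,0) -> (13,0) [heading=0, move]
LT 30: heading 0 -> 30
BK 7: (13,0) -> (6.938,-3.5) [heading=30, move]
Final: pos=(6.938,-3.5), heading=30, 0 segment(s) drawn
Waypoints (4 total):
(0, 0)
(2, 0)
(13, 0)
(6.938, -3.5)

Answer: (0, 0)
(2, 0)
(13, 0)
(6.938, -3.5)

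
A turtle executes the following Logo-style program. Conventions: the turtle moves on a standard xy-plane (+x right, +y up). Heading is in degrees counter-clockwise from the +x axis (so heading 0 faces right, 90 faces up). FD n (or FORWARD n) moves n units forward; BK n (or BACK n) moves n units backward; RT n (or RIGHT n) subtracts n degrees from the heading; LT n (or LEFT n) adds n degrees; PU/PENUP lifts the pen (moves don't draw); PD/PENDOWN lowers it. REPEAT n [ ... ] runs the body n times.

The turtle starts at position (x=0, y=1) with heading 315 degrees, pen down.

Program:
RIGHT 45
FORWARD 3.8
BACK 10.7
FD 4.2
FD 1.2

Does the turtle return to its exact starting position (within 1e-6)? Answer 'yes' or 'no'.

Answer: no

Derivation:
Executing turtle program step by step:
Start: pos=(0,1), heading=315, pen down
RT 45: heading 315 -> 270
FD 3.8: (0,1) -> (0,-2.8) [heading=270, draw]
BK 10.7: (0,-2.8) -> (0,7.9) [heading=270, draw]
FD 4.2: (0,7.9) -> (0,3.7) [heading=270, draw]
FD 1.2: (0,3.7) -> (0,2.5) [heading=270, draw]
Final: pos=(0,2.5), heading=270, 4 segment(s) drawn

Start position: (0, 1)
Final position: (0, 2.5)
Distance = 1.5; >= 1e-6 -> NOT closed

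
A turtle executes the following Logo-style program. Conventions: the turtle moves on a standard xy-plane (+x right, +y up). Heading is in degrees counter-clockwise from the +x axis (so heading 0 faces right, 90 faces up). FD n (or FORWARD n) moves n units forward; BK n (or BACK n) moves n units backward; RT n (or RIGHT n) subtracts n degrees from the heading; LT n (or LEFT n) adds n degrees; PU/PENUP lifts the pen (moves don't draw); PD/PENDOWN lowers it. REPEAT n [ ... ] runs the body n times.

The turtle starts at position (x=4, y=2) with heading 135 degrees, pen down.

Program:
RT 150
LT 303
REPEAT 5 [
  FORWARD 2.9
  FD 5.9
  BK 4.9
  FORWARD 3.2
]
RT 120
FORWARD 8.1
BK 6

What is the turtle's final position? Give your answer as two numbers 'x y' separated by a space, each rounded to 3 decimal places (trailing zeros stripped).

Answer: 12.916 -31.326

Derivation:
Executing turtle program step by step:
Start: pos=(4,2), heading=135, pen down
RT 150: heading 135 -> 345
LT 303: heading 345 -> 288
REPEAT 5 [
  -- iteration 1/5 --
  FD 2.9: (4,2) -> (4.896,-0.758) [heading=288, draw]
  FD 5.9: (4.896,-0.758) -> (6.719,-6.369) [heading=288, draw]
  BK 4.9: (6.719,-6.369) -> (5.205,-1.709) [heading=288, draw]
  FD 3.2: (5.205,-1.709) -> (6.194,-4.753) [heading=288, draw]
  -- iteration 2/5 --
  FD 2.9: (6.194,-4.753) -> (7.09,-7.511) [heading=288, draw]
  FD 5.9: (7.09,-7.511) -> (8.913,-13.122) [heading=288, draw]
  BK 4.9: (8.913,-13.122) -> (7.399,-8.462) [heading=288, draw]
  FD 3.2: (7.399,-8.462) -> (8.388,-11.505) [heading=288, draw]
  -- iteration 3/5 --
  FD 2.9: (8.388,-11.505) -> (9.284,-14.263) [heading=288, draw]
  FD 5.9: (9.284,-14.263) -> (11.107,-19.874) [heading=288, draw]
  BK 4.9: (11.107,-19.874) -> (9.593,-15.214) [heading=288, draw]
  FD 3.2: (9.593,-15.214) -> (10.582,-18.258) [heading=288, draw]
  -- iteration 4/5 --
  FD 2.9: (10.582,-18.258) -> (11.478,-21.016) [heading=288, draw]
  FD 5.9: (11.478,-21.016) -> (13.301,-26.627) [heading=288, draw]
  BK 4.9: (13.301,-26.627) -> (11.787,-21.967) [heading=288, draw]
  FD 3.2: (11.787,-21.967) -> (12.776,-25.01) [heading=288, draw]
  -- iteration 5/5 --
  FD 2.9: (12.776,-25.01) -> (13.672,-27.768) [heading=288, draw]
  FD 5.9: (13.672,-27.768) -> (15.495,-33.379) [heading=288, draw]
  BK 4.9: (15.495,-33.379) -> (13.981,-28.719) [heading=288, draw]
  FD 3.2: (13.981,-28.719) -> (14.97,-31.763) [heading=288, draw]
]
RT 120: heading 288 -> 168
FD 8.1: (14.97,-31.763) -> (7.047,-30.078) [heading=168, draw]
BK 6: (7.047,-30.078) -> (12.916,-31.326) [heading=168, draw]
Final: pos=(12.916,-31.326), heading=168, 22 segment(s) drawn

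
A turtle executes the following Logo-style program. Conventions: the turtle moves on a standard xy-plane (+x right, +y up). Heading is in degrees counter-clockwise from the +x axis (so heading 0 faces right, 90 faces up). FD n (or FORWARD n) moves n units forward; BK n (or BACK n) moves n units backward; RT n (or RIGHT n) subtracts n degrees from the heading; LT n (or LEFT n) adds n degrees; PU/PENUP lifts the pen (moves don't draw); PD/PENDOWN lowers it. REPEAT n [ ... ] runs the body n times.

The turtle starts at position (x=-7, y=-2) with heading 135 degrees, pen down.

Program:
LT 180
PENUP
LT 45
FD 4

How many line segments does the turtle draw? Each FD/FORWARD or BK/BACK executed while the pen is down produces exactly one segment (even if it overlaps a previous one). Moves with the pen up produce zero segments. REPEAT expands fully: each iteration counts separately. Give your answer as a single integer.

Answer: 0

Derivation:
Executing turtle program step by step:
Start: pos=(-7,-2), heading=135, pen down
LT 180: heading 135 -> 315
PU: pen up
LT 45: heading 315 -> 0
FD 4: (-7,-2) -> (-3,-2) [heading=0, move]
Final: pos=(-3,-2), heading=0, 0 segment(s) drawn
Segments drawn: 0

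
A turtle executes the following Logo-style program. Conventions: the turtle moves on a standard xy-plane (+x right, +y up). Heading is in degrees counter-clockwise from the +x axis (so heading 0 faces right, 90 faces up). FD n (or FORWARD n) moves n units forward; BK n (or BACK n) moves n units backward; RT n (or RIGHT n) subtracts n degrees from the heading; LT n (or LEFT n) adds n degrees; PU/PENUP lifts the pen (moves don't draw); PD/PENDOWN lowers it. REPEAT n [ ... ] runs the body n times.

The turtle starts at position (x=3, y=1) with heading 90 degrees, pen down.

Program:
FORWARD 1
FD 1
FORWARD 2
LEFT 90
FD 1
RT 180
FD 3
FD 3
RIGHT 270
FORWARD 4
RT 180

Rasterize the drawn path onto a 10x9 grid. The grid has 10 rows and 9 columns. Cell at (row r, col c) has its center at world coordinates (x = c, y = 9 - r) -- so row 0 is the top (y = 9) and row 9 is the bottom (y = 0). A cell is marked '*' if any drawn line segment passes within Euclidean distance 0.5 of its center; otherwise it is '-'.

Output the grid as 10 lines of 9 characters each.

Segment 0: (3,1) -> (3,2)
Segment 1: (3,2) -> (3,3)
Segment 2: (3,3) -> (3,5)
Segment 3: (3,5) -> (2,5)
Segment 4: (2,5) -> (5,5)
Segment 5: (5,5) -> (8,5)
Segment 6: (8,5) -> (8,9)

Answer: --------*
--------*
--------*
--------*
--*******
---*-----
---*-----
---*-----
---*-----
---------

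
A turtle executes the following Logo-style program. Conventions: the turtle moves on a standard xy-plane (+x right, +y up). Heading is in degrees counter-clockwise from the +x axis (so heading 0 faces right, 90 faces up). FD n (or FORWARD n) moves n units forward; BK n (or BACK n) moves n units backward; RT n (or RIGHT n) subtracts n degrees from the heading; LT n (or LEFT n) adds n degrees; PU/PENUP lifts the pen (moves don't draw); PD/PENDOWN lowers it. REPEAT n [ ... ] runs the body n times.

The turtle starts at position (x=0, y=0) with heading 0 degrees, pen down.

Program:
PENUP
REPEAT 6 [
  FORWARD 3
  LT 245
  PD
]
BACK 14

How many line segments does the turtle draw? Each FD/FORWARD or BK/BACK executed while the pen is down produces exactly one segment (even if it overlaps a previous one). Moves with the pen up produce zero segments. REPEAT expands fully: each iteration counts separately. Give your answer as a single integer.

Executing turtle program step by step:
Start: pos=(0,0), heading=0, pen down
PU: pen up
REPEAT 6 [
  -- iteration 1/6 --
  FD 3: (0,0) -> (3,0) [heading=0, move]
  LT 245: heading 0 -> 245
  PD: pen down
  -- iteration 2/6 --
  FD 3: (3,0) -> (1.732,-2.719) [heading=245, draw]
  LT 245: heading 245 -> 130
  PD: pen down
  -- iteration 3/6 --
  FD 3: (1.732,-2.719) -> (-0.196,-0.421) [heading=130, draw]
  LT 245: heading 130 -> 15
  PD: pen down
  -- iteration 4/6 --
  FD 3: (-0.196,-0.421) -> (2.702,0.356) [heading=15, draw]
  LT 245: heading 15 -> 260
  PD: pen down
  -- iteration 5/6 --
  FD 3: (2.702,0.356) -> (2.181,-2.599) [heading=260, draw]
  LT 245: heading 260 -> 145
  PD: pen down
  -- iteration 6/6 --
  FD 3: (2.181,-2.599) -> (-0.277,-0.878) [heading=145, draw]
  LT 245: heading 145 -> 30
  PD: pen down
]
BK 14: (-0.277,-0.878) -> (-12.401,-7.878) [heading=30, draw]
Final: pos=(-12.401,-7.878), heading=30, 6 segment(s) drawn
Segments drawn: 6

Answer: 6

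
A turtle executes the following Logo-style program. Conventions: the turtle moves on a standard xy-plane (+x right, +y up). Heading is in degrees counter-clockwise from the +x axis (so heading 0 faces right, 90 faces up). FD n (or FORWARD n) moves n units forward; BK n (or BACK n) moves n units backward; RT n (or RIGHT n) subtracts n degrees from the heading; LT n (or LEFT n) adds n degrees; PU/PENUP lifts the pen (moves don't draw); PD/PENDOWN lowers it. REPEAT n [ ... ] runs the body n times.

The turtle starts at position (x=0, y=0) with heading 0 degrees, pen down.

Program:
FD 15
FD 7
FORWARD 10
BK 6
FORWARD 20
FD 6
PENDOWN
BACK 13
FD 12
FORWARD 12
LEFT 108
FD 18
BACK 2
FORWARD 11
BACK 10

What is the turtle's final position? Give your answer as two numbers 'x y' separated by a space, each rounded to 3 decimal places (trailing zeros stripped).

Answer: 57.747 16.168

Derivation:
Executing turtle program step by step:
Start: pos=(0,0), heading=0, pen down
FD 15: (0,0) -> (15,0) [heading=0, draw]
FD 7: (15,0) -> (22,0) [heading=0, draw]
FD 10: (22,0) -> (32,0) [heading=0, draw]
BK 6: (32,0) -> (26,0) [heading=0, draw]
FD 20: (26,0) -> (46,0) [heading=0, draw]
FD 6: (46,0) -> (52,0) [heading=0, draw]
PD: pen down
BK 13: (52,0) -> (39,0) [heading=0, draw]
FD 12: (39,0) -> (51,0) [heading=0, draw]
FD 12: (51,0) -> (63,0) [heading=0, draw]
LT 108: heading 0 -> 108
FD 18: (63,0) -> (57.438,17.119) [heading=108, draw]
BK 2: (57.438,17.119) -> (58.056,15.217) [heading=108, draw]
FD 11: (58.056,15.217) -> (54.657,25.679) [heading=108, draw]
BK 10: (54.657,25.679) -> (57.747,16.168) [heading=108, draw]
Final: pos=(57.747,16.168), heading=108, 13 segment(s) drawn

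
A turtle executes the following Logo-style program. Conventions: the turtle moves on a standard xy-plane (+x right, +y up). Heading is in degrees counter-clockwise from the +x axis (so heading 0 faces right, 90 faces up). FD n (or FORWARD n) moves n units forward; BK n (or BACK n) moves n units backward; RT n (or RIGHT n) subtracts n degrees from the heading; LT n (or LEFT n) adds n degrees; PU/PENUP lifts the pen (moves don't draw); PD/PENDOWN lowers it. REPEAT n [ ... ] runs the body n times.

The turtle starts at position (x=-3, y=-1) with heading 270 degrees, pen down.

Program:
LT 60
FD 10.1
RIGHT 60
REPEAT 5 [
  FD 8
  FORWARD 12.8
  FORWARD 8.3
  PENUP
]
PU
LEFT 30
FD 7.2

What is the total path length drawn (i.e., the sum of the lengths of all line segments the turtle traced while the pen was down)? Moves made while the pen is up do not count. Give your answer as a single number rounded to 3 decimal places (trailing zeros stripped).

Executing turtle program step by step:
Start: pos=(-3,-1), heading=270, pen down
LT 60: heading 270 -> 330
FD 10.1: (-3,-1) -> (5.747,-6.05) [heading=330, draw]
RT 60: heading 330 -> 270
REPEAT 5 [
  -- iteration 1/5 --
  FD 8: (5.747,-6.05) -> (5.747,-14.05) [heading=270, draw]
  FD 12.8: (5.747,-14.05) -> (5.747,-26.85) [heading=270, draw]
  FD 8.3: (5.747,-26.85) -> (5.747,-35.15) [heading=270, draw]
  PU: pen up
  -- iteration 2/5 --
  FD 8: (5.747,-35.15) -> (5.747,-43.15) [heading=270, move]
  FD 12.8: (5.747,-43.15) -> (5.747,-55.95) [heading=270, move]
  FD 8.3: (5.747,-55.95) -> (5.747,-64.25) [heading=270, move]
  PU: pen up
  -- iteration 3/5 --
  FD 8: (5.747,-64.25) -> (5.747,-72.25) [heading=270, move]
  FD 12.8: (5.747,-72.25) -> (5.747,-85.05) [heading=270, move]
  FD 8.3: (5.747,-85.05) -> (5.747,-93.35) [heading=270, move]
  PU: pen up
  -- iteration 4/5 --
  FD 8: (5.747,-93.35) -> (5.747,-101.35) [heading=270, move]
  FD 12.8: (5.747,-101.35) -> (5.747,-114.15) [heading=270, move]
  FD 8.3: (5.747,-114.15) -> (5.747,-122.45) [heading=270, move]
  PU: pen up
  -- iteration 5/5 --
  FD 8: (5.747,-122.45) -> (5.747,-130.45) [heading=270, move]
  FD 12.8: (5.747,-130.45) -> (5.747,-143.25) [heading=270, move]
  FD 8.3: (5.747,-143.25) -> (5.747,-151.55) [heading=270, move]
  PU: pen up
]
PU: pen up
LT 30: heading 270 -> 300
FD 7.2: (5.747,-151.55) -> (9.347,-157.785) [heading=300, move]
Final: pos=(9.347,-157.785), heading=300, 4 segment(s) drawn

Segment lengths:
  seg 1: (-3,-1) -> (5.747,-6.05), length = 10.1
  seg 2: (5.747,-6.05) -> (5.747,-14.05), length = 8
  seg 3: (5.747,-14.05) -> (5.747,-26.85), length = 12.8
  seg 4: (5.747,-26.85) -> (5.747,-35.15), length = 8.3
Total = 39.2

Answer: 39.2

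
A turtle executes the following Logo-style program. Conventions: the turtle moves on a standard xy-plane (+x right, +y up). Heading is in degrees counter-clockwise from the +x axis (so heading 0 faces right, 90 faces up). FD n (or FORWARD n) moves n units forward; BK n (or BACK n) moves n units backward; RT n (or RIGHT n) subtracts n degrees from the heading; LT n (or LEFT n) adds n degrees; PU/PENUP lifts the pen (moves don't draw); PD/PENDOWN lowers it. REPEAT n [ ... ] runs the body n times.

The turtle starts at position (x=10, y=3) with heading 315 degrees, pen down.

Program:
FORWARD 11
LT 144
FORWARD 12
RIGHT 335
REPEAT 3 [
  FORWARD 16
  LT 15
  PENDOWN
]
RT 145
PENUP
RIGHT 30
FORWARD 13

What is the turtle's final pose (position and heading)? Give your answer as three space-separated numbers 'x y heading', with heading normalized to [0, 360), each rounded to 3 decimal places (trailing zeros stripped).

Answer: -6.573 36.491 354

Derivation:
Executing turtle program step by step:
Start: pos=(10,3), heading=315, pen down
FD 11: (10,3) -> (17.778,-4.778) [heading=315, draw]
LT 144: heading 315 -> 99
FD 12: (17.778,-4.778) -> (15.901,7.074) [heading=99, draw]
RT 335: heading 99 -> 124
REPEAT 3 [
  -- iteration 1/3 --
  FD 16: (15.901,7.074) -> (6.954,20.339) [heading=124, draw]
  LT 15: heading 124 -> 139
  PD: pen down
  -- iteration 2/3 --
  FD 16: (6.954,20.339) -> (-5.121,30.836) [heading=139, draw]
  LT 15: heading 139 -> 154
  PD: pen down
  -- iteration 3/3 --
  FD 16: (-5.121,30.836) -> (-19.502,37.85) [heading=154, draw]
  LT 15: heading 154 -> 169
  PD: pen down
]
RT 145: heading 169 -> 24
PU: pen up
RT 30: heading 24 -> 354
FD 13: (-19.502,37.85) -> (-6.573,36.491) [heading=354, move]
Final: pos=(-6.573,36.491), heading=354, 5 segment(s) drawn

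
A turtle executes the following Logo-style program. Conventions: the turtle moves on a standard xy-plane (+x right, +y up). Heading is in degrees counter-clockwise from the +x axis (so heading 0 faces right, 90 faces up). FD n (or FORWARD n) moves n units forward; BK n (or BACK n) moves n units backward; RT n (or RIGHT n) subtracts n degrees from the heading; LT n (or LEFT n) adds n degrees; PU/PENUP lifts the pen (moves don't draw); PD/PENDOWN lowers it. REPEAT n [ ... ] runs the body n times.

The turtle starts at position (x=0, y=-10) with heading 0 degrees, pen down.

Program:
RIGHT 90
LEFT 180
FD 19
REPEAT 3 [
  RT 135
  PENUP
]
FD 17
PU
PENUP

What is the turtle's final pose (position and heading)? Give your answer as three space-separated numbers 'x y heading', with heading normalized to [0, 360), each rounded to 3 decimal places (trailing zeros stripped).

Executing turtle program step by step:
Start: pos=(0,-10), heading=0, pen down
RT 90: heading 0 -> 270
LT 180: heading 270 -> 90
FD 19: (0,-10) -> (0,9) [heading=90, draw]
REPEAT 3 [
  -- iteration 1/3 --
  RT 135: heading 90 -> 315
  PU: pen up
  -- iteration 2/3 --
  RT 135: heading 315 -> 180
  PU: pen up
  -- iteration 3/3 --
  RT 135: heading 180 -> 45
  PU: pen up
]
FD 17: (0,9) -> (12.021,21.021) [heading=45, move]
PU: pen up
PU: pen up
Final: pos=(12.021,21.021), heading=45, 1 segment(s) drawn

Answer: 12.021 21.021 45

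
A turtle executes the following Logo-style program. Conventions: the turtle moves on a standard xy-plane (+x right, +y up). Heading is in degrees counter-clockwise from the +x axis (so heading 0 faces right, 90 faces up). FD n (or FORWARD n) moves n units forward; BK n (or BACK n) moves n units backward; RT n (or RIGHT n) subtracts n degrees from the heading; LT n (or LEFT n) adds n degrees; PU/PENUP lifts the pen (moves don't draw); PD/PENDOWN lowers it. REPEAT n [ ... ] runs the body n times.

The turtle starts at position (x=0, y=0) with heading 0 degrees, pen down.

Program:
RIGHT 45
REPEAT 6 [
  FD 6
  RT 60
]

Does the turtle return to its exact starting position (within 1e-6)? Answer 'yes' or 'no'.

Answer: yes

Derivation:
Executing turtle program step by step:
Start: pos=(0,0), heading=0, pen down
RT 45: heading 0 -> 315
REPEAT 6 [
  -- iteration 1/6 --
  FD 6: (0,0) -> (4.243,-4.243) [heading=315, draw]
  RT 60: heading 315 -> 255
  -- iteration 2/6 --
  FD 6: (4.243,-4.243) -> (2.69,-10.038) [heading=255, draw]
  RT 60: heading 255 -> 195
  -- iteration 3/6 --
  FD 6: (2.69,-10.038) -> (-3.106,-11.591) [heading=195, draw]
  RT 60: heading 195 -> 135
  -- iteration 4/6 --
  FD 6: (-3.106,-11.591) -> (-7.348,-7.348) [heading=135, draw]
  RT 60: heading 135 -> 75
  -- iteration 5/6 --
  FD 6: (-7.348,-7.348) -> (-5.796,-1.553) [heading=75, draw]
  RT 60: heading 75 -> 15
  -- iteration 6/6 --
  FD 6: (-5.796,-1.553) -> (0,0) [heading=15, draw]
  RT 60: heading 15 -> 315
]
Final: pos=(0,0), heading=315, 6 segment(s) drawn

Start position: (0, 0)
Final position: (0, 0)
Distance = 0; < 1e-6 -> CLOSED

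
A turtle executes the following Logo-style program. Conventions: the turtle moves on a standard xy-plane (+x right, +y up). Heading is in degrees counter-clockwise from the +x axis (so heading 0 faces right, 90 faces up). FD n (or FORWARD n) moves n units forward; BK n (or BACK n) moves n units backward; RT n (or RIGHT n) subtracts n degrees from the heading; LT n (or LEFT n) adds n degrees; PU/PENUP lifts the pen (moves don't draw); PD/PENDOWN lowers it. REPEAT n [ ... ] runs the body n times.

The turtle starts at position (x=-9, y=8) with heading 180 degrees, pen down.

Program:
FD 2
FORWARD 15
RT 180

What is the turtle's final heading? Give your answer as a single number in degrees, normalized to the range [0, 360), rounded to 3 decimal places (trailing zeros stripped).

Executing turtle program step by step:
Start: pos=(-9,8), heading=180, pen down
FD 2: (-9,8) -> (-11,8) [heading=180, draw]
FD 15: (-11,8) -> (-26,8) [heading=180, draw]
RT 180: heading 180 -> 0
Final: pos=(-26,8), heading=0, 2 segment(s) drawn

Answer: 0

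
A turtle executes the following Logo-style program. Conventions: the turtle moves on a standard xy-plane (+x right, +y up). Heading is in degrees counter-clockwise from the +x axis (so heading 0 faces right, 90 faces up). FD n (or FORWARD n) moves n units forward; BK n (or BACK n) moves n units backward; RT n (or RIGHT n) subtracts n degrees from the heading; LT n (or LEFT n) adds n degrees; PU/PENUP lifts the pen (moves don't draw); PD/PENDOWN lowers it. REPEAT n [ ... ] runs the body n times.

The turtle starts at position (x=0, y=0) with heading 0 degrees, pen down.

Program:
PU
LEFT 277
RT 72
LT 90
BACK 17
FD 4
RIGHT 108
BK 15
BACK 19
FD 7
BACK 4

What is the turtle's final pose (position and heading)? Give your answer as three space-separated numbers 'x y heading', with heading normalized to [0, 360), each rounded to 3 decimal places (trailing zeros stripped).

Executing turtle program step by step:
Start: pos=(0,0), heading=0, pen down
PU: pen up
LT 277: heading 0 -> 277
RT 72: heading 277 -> 205
LT 90: heading 205 -> 295
BK 17: (0,0) -> (-7.185,15.407) [heading=295, move]
FD 4: (-7.185,15.407) -> (-5.494,11.782) [heading=295, move]
RT 108: heading 295 -> 187
BK 15: (-5.494,11.782) -> (9.394,13.61) [heading=187, move]
BK 19: (9.394,13.61) -> (28.253,15.926) [heading=187, move]
FD 7: (28.253,15.926) -> (21.305,15.072) [heading=187, move]
BK 4: (21.305,15.072) -> (25.275,15.56) [heading=187, move]
Final: pos=(25.275,15.56), heading=187, 0 segment(s) drawn

Answer: 25.275 15.56 187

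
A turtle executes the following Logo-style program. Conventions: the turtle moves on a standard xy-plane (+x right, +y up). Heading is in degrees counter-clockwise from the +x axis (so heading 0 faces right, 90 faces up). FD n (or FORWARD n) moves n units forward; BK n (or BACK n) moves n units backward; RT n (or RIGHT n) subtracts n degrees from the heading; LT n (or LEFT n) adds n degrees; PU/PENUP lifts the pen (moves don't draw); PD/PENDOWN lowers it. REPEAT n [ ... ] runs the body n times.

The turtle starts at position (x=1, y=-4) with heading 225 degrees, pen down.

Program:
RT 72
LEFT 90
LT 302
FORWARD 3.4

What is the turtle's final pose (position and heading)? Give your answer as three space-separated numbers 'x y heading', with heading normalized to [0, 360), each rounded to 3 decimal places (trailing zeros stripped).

Executing turtle program step by step:
Start: pos=(1,-4), heading=225, pen down
RT 72: heading 225 -> 153
LT 90: heading 153 -> 243
LT 302: heading 243 -> 185
FD 3.4: (1,-4) -> (-2.387,-4.296) [heading=185, draw]
Final: pos=(-2.387,-4.296), heading=185, 1 segment(s) drawn

Answer: -2.387 -4.296 185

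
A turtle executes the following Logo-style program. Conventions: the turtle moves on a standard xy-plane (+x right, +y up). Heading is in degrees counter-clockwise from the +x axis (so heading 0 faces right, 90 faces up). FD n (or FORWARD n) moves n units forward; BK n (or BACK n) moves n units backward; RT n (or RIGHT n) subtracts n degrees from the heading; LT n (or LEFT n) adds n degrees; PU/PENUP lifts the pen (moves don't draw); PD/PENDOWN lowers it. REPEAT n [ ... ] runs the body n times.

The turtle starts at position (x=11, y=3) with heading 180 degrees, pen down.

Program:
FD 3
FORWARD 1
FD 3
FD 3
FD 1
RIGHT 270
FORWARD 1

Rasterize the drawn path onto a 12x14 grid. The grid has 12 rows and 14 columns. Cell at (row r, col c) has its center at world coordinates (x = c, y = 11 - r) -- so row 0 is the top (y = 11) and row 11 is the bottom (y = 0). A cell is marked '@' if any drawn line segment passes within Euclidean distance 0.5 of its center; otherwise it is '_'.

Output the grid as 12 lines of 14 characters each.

Segment 0: (11,3) -> (8,3)
Segment 1: (8,3) -> (7,3)
Segment 2: (7,3) -> (4,3)
Segment 3: (4,3) -> (1,3)
Segment 4: (1,3) -> (0,3)
Segment 5: (0,3) -> (0,2)

Answer: ______________
______________
______________
______________
______________
______________
______________
______________
@@@@@@@@@@@@__
@_____________
______________
______________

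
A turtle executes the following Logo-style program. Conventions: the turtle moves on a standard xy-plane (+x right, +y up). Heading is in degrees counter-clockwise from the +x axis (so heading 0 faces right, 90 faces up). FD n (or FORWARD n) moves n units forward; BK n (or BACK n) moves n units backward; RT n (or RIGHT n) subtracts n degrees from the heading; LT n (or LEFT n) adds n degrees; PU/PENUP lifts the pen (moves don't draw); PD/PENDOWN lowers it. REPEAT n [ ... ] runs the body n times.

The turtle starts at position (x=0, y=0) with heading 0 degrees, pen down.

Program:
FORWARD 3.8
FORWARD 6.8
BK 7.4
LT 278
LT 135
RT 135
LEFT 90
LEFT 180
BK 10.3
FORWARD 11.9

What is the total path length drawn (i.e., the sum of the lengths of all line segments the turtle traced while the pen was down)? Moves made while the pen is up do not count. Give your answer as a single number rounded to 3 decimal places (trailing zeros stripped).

Answer: 40.2

Derivation:
Executing turtle program step by step:
Start: pos=(0,0), heading=0, pen down
FD 3.8: (0,0) -> (3.8,0) [heading=0, draw]
FD 6.8: (3.8,0) -> (10.6,0) [heading=0, draw]
BK 7.4: (10.6,0) -> (3.2,0) [heading=0, draw]
LT 278: heading 0 -> 278
LT 135: heading 278 -> 53
RT 135: heading 53 -> 278
LT 90: heading 278 -> 8
LT 180: heading 8 -> 188
BK 10.3: (3.2,0) -> (13.4,1.433) [heading=188, draw]
FD 11.9: (13.4,1.433) -> (1.616,-0.223) [heading=188, draw]
Final: pos=(1.616,-0.223), heading=188, 5 segment(s) drawn

Segment lengths:
  seg 1: (0,0) -> (3.8,0), length = 3.8
  seg 2: (3.8,0) -> (10.6,0), length = 6.8
  seg 3: (10.6,0) -> (3.2,0), length = 7.4
  seg 4: (3.2,0) -> (13.4,1.433), length = 10.3
  seg 5: (13.4,1.433) -> (1.616,-0.223), length = 11.9
Total = 40.2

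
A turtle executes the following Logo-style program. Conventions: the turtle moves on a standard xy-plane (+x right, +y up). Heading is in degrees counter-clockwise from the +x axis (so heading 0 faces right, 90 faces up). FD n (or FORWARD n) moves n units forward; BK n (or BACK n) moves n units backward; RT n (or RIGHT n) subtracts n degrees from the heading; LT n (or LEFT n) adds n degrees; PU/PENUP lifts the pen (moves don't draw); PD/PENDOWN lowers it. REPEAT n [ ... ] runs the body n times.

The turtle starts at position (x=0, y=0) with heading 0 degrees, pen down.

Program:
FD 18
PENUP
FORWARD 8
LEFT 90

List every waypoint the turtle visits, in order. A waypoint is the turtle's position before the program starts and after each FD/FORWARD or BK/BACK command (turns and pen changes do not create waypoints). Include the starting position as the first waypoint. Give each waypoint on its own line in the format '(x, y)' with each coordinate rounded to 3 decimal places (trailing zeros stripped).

Executing turtle program step by step:
Start: pos=(0,0), heading=0, pen down
FD 18: (0,0) -> (18,0) [heading=0, draw]
PU: pen up
FD 8: (18,0) -> (26,0) [heading=0, move]
LT 90: heading 0 -> 90
Final: pos=(26,0), heading=90, 1 segment(s) drawn
Waypoints (3 total):
(0, 0)
(18, 0)
(26, 0)

Answer: (0, 0)
(18, 0)
(26, 0)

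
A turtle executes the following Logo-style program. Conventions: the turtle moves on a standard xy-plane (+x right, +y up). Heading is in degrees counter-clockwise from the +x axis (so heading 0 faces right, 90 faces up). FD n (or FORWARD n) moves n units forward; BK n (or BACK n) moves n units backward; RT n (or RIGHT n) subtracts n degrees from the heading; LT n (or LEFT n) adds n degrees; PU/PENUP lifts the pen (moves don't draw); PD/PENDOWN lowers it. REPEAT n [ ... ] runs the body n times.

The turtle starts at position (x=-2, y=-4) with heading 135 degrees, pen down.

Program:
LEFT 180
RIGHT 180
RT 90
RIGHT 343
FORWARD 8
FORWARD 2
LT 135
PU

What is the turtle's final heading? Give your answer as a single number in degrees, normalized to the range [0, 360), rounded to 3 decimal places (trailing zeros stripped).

Executing turtle program step by step:
Start: pos=(-2,-4), heading=135, pen down
LT 180: heading 135 -> 315
RT 180: heading 315 -> 135
RT 90: heading 135 -> 45
RT 343: heading 45 -> 62
FD 8: (-2,-4) -> (1.756,3.064) [heading=62, draw]
FD 2: (1.756,3.064) -> (2.695,4.829) [heading=62, draw]
LT 135: heading 62 -> 197
PU: pen up
Final: pos=(2.695,4.829), heading=197, 2 segment(s) drawn

Answer: 197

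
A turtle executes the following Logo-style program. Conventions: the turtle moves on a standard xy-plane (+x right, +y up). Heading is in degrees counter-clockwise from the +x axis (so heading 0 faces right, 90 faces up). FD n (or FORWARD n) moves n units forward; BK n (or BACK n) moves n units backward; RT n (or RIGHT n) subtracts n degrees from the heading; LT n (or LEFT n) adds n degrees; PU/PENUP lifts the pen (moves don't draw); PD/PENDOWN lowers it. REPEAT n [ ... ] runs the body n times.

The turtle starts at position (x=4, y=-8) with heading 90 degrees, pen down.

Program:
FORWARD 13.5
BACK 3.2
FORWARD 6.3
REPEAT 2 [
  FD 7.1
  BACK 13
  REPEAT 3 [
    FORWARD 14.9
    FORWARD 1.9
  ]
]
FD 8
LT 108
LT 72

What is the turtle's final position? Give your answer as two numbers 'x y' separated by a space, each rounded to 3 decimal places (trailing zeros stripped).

Answer: 4 105.6

Derivation:
Executing turtle program step by step:
Start: pos=(4,-8), heading=90, pen down
FD 13.5: (4,-8) -> (4,5.5) [heading=90, draw]
BK 3.2: (4,5.5) -> (4,2.3) [heading=90, draw]
FD 6.3: (4,2.3) -> (4,8.6) [heading=90, draw]
REPEAT 2 [
  -- iteration 1/2 --
  FD 7.1: (4,8.6) -> (4,15.7) [heading=90, draw]
  BK 13: (4,15.7) -> (4,2.7) [heading=90, draw]
  REPEAT 3 [
    -- iteration 1/3 --
    FD 14.9: (4,2.7) -> (4,17.6) [heading=90, draw]
    FD 1.9: (4,17.6) -> (4,19.5) [heading=90, draw]
    -- iteration 2/3 --
    FD 14.9: (4,19.5) -> (4,34.4) [heading=90, draw]
    FD 1.9: (4,34.4) -> (4,36.3) [heading=90, draw]
    -- iteration 3/3 --
    FD 14.9: (4,36.3) -> (4,51.2) [heading=90, draw]
    FD 1.9: (4,51.2) -> (4,53.1) [heading=90, draw]
  ]
  -- iteration 2/2 --
  FD 7.1: (4,53.1) -> (4,60.2) [heading=90, draw]
  BK 13: (4,60.2) -> (4,47.2) [heading=90, draw]
  REPEAT 3 [
    -- iteration 1/3 --
    FD 14.9: (4,47.2) -> (4,62.1) [heading=90, draw]
    FD 1.9: (4,62.1) -> (4,64) [heading=90, draw]
    -- iteration 2/3 --
    FD 14.9: (4,64) -> (4,78.9) [heading=90, draw]
    FD 1.9: (4,78.9) -> (4,80.8) [heading=90, draw]
    -- iteration 3/3 --
    FD 14.9: (4,80.8) -> (4,95.7) [heading=90, draw]
    FD 1.9: (4,95.7) -> (4,97.6) [heading=90, draw]
  ]
]
FD 8: (4,97.6) -> (4,105.6) [heading=90, draw]
LT 108: heading 90 -> 198
LT 72: heading 198 -> 270
Final: pos=(4,105.6), heading=270, 20 segment(s) drawn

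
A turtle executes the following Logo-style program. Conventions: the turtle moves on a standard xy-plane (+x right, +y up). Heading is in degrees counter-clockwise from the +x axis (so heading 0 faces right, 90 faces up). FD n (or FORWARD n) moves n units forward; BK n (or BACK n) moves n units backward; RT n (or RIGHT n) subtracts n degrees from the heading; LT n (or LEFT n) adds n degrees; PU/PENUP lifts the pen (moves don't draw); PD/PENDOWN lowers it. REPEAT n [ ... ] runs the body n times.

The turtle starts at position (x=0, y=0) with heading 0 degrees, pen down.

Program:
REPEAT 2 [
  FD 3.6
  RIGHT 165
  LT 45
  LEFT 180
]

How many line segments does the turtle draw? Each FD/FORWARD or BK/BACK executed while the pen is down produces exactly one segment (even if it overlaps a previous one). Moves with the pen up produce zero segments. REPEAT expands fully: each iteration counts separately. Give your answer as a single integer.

Answer: 2

Derivation:
Executing turtle program step by step:
Start: pos=(0,0), heading=0, pen down
REPEAT 2 [
  -- iteration 1/2 --
  FD 3.6: (0,0) -> (3.6,0) [heading=0, draw]
  RT 165: heading 0 -> 195
  LT 45: heading 195 -> 240
  LT 180: heading 240 -> 60
  -- iteration 2/2 --
  FD 3.6: (3.6,0) -> (5.4,3.118) [heading=60, draw]
  RT 165: heading 60 -> 255
  LT 45: heading 255 -> 300
  LT 180: heading 300 -> 120
]
Final: pos=(5.4,3.118), heading=120, 2 segment(s) drawn
Segments drawn: 2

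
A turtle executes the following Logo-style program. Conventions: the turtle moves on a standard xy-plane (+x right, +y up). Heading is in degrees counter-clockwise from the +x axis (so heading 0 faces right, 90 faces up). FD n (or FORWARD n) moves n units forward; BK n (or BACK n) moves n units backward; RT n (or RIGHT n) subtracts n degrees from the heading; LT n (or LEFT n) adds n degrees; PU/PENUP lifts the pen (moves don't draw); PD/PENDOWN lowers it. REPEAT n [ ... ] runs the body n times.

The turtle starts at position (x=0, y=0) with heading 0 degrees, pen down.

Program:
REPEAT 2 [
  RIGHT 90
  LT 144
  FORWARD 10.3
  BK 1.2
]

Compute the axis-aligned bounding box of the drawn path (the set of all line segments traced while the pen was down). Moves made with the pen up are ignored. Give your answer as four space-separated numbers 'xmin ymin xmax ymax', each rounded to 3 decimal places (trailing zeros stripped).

Executing turtle program step by step:
Start: pos=(0,0), heading=0, pen down
REPEAT 2 [
  -- iteration 1/2 --
  RT 90: heading 0 -> 270
  LT 144: heading 270 -> 54
  FD 10.3: (0,0) -> (6.054,8.333) [heading=54, draw]
  BK 1.2: (6.054,8.333) -> (5.349,7.362) [heading=54, draw]
  -- iteration 2/2 --
  RT 90: heading 54 -> 324
  LT 144: heading 324 -> 108
  FD 10.3: (5.349,7.362) -> (2.166,17.158) [heading=108, draw]
  BK 1.2: (2.166,17.158) -> (2.537,16.017) [heading=108, draw]
]
Final: pos=(2.537,16.017), heading=108, 4 segment(s) drawn

Segment endpoints: x in {0, 2.166, 2.537, 5.349, 6.054}, y in {0, 7.362, 8.333, 16.017, 17.158}
xmin=0, ymin=0, xmax=6.054, ymax=17.158

Answer: 0 0 6.054 17.158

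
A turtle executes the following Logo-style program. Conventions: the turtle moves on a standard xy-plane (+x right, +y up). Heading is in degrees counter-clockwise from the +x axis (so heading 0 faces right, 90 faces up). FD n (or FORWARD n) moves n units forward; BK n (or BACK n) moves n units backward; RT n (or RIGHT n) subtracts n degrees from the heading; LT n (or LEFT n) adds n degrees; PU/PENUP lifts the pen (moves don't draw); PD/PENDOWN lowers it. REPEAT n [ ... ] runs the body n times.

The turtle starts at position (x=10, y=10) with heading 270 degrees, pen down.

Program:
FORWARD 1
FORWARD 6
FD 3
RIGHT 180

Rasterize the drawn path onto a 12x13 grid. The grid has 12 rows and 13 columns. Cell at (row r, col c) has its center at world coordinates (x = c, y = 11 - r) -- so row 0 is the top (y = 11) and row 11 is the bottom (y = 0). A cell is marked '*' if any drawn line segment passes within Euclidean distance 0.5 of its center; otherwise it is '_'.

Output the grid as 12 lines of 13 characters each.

Answer: _____________
__________*__
__________*__
__________*__
__________*__
__________*__
__________*__
__________*__
__________*__
__________*__
__________*__
__________*__

Derivation:
Segment 0: (10,10) -> (10,9)
Segment 1: (10,9) -> (10,3)
Segment 2: (10,3) -> (10,0)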